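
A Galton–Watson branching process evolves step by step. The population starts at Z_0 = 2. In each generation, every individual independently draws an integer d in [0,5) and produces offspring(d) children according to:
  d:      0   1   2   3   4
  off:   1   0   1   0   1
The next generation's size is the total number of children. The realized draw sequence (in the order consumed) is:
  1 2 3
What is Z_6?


0

gen 0: Z_0=2, draws=[1, 2], offspring=[0, 1], Z_1=1
gen 1: Z_1=1, draws=[3], offspring=[0], Z_2=0
gen 2: Z_2=0, draws=[], offspring=[], Z_3=0
gen 3: Z_3=0, draws=[], offspring=[], Z_4=0
gen 4: Z_4=0, draws=[], offspring=[], Z_5=0
gen 5: Z_5=0, draws=[], offspring=[], Z_6=0


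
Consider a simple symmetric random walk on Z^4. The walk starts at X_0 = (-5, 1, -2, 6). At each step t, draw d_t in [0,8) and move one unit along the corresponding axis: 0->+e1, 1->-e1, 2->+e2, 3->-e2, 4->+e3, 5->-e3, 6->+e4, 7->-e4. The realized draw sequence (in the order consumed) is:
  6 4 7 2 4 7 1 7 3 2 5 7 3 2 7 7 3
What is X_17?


(-6, 1, -1, 1)

t=0: X=(-5, 1, -2, 6), d=6 → +e4, X_1=(-5, 1, -2, 7)
t=1: X=(-5, 1, -2, 7), d=4 → +e3, X_2=(-5, 1, -1, 7)
t=2: X=(-5, 1, -1, 7), d=7 → -e4, X_3=(-5, 1, -1, 6)
t=3: X=(-5, 1, -1, 6), d=2 → +e2, X_4=(-5, 2, -1, 6)
t=4: X=(-5, 2, -1, 6), d=4 → +e3, X_5=(-5, 2, 0, 6)
t=5: X=(-5, 2, 0, 6), d=7 → -e4, X_6=(-5, 2, 0, 5)
t=6: X=(-5, 2, 0, 5), d=1 → -e1, X_7=(-6, 2, 0, 5)
t=7: X=(-6, 2, 0, 5), d=7 → -e4, X_8=(-6, 2, 0, 4)
t=8: X=(-6, 2, 0, 4), d=3 → -e2, X_9=(-6, 1, 0, 4)
t=9: X=(-6, 1, 0, 4), d=2 → +e2, X_10=(-6, 2, 0, 4)
t=10: X=(-6, 2, 0, 4), d=5 → -e3, X_11=(-6, 2, -1, 4)
t=11: X=(-6, 2, -1, 4), d=7 → -e4, X_12=(-6, 2, -1, 3)
t=12: X=(-6, 2, -1, 3), d=3 → -e2, X_13=(-6, 1, -1, 3)
t=13: X=(-6, 1, -1, 3), d=2 → +e2, X_14=(-6, 2, -1, 3)
t=14: X=(-6, 2, -1, 3), d=7 → -e4, X_15=(-6, 2, -1, 2)
t=15: X=(-6, 2, -1, 2), d=7 → -e4, X_16=(-6, 2, -1, 1)
t=16: X=(-6, 2, -1, 1), d=3 → -e2, X_17=(-6, 1, -1, 1)


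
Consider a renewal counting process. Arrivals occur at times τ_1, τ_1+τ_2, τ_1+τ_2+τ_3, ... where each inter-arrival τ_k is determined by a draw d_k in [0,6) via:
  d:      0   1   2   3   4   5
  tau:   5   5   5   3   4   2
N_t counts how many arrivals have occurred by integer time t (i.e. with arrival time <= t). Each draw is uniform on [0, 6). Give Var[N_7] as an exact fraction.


203/729

Inter-arrival values over d=0..5: [5, 5, 5, 3, 4, 2]
Each d has probability 1/6, so the pmf of τ is: f(2) = 1/6, f(3) = 1/6, f(4) = 1/6, f(5) = 1/2
Let p_n(j) = P(N_n = j), with p_0 = [1]. Condition on τ_1: p_n(0) = P(τ > n), and for j >= 1, p_n(j) = Σ_{k<=n} f(k)·p_{n−k}(j−1)
p_1 = [1]  (j = 0)
p_2 = [5/6, 1/6]  (j = 0..1)
p_3 = [2/3, 1/3]  (j = 0..1)
p_4 = [1/2, 17/36, 1/36]  (j = 0..2)
p_5 = [0, 11/12, 1/12]  (j = 0..2)
p_6 = [0, 5/6, 35/216, 1/216]  (j = 0..3)
p_7 = [0, 11/18, 10/27, 1/54]  (j = 0..3)
E[N_7] = Σ j·p_7(j) = 38/27;  E[N_7²] = Σ j²·p_7(j) = 61/27
Var[N_7] = 61/27 − (38/27)² = 203/729


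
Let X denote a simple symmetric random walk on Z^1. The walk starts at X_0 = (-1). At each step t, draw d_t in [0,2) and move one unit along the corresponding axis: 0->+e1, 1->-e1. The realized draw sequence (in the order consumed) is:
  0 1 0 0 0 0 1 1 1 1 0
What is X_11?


t=0: X=(-1), d=0 → +e1, X_1=(0)
t=1: X=(0), d=1 → -e1, X_2=(-1)
t=2: X=(-1), d=0 → +e1, X_3=(0)
t=3: X=(0), d=0 → +e1, X_4=(1)
t=4: X=(1), d=0 → +e1, X_5=(2)
t=5: X=(2), d=0 → +e1, X_6=(3)
t=6: X=(3), d=1 → -e1, X_7=(2)
t=7: X=(2), d=1 → -e1, X_8=(1)
t=8: X=(1), d=1 → -e1, X_9=(0)
t=9: X=(0), d=1 → -e1, X_10=(-1)
t=10: X=(-1), d=0 → +e1, X_11=(0)

(0)


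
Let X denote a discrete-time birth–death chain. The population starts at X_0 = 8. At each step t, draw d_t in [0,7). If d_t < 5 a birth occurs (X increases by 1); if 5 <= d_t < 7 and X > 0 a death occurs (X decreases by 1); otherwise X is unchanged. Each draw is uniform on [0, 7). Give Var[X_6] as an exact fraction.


240/49

X can drop by at most 1 per step and X_0 = 8 > T = 6, so X_t >= 8 − t >= 2 > 0 for every t <= 6: the floor at 0 (the 'and X > 0' condition) never binds. Hence X_6 = X_0 + Σ_{t<6} Y_t with i.i.d. increments Y_t = y(d_t) ∈ {+1, −1, 0}.
Outcome values over d=0..6: [1, 1, 1, 1, 1, -1, -1]
Σy = 3, Σy² = 7, M = 7
μ = 3/7 = 3/7,  σ² = 7/7 − (3/7)² = 40/49
Independent increments: Var[X_6] = 6·σ² = 6·(40/49) = 240/49


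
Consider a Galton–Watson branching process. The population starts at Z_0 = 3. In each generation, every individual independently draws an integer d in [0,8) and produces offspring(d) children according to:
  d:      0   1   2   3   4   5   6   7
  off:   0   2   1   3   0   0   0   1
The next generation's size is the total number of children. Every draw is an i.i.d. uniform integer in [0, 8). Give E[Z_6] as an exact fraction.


352947/262144

Outcome values over d=0..7: [0, 2, 1, 3, 0, 0, 0, 1]
Σy = 7, Σy² = 15, M = 8
μ = 7/8 = 7/8,  σ² = 15/8 − (7/8)² = 71/64
E[Z_0] = 3
E[Z_1] = 7/8·E[Z_0] = 21/8
E[Z_2] = 7/8·E[Z_1] = 147/64
E[Z_3] = 7/8·E[Z_2] = 1029/512
E[Z_4] = 7/8·E[Z_3] = 7203/4096
E[Z_5] = 7/8·E[Z_4] = 50421/32768
E[Z_6] = 7/8·E[Z_5] = 352947/262144


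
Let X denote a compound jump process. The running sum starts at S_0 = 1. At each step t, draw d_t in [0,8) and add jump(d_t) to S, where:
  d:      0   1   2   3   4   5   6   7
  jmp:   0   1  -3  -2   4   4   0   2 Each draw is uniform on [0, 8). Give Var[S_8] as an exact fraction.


Outcome values over d=0..7: [0, 1, -3, -2, 4, 4, 0, 2]
Σy = 6, Σy² = 50, M = 8
μ = 6/8 = 3/4,  σ² = 50/8 − (3/4)² = 91/16
Independent increments: Var[S_8] = 8·σ² = 8·(91/16) = 91/2

91/2


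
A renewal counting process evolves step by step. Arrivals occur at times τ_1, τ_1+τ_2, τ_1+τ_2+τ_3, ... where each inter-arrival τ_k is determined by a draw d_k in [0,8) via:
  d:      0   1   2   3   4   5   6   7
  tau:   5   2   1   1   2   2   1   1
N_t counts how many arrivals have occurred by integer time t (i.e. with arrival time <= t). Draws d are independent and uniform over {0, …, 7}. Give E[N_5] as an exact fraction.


341/128

Inter-arrival values over d=0..7: [5, 2, 1, 1, 2, 2, 1, 1]
Each d has probability 1/8, so the pmf of τ is: f(1) = 1/2, f(2) = 3/8, f(5) = 1/8
Renewal equation for m(n) = E[N_n]: condition on τ_1 = k (if k <= n, one arrival plus a fresh copy on the remaining n−k steps): m(n) = F(n) + Σ_{k<=n} f(k)·m(n−k), where F(n) = P(τ <= n) and m(0) = 0
m(1) = F(1) = 1/2
m(2) = F(2) + f(1)·m(1) = 7/8 + 1/2·1/2 = 9/8
m(3) = F(3) + f(1)·m(2) + f(2)·m(1) = 7/8 + 1/2·9/8 + 3/8·1/2 = 13/8
m(4) = F(4) + f(1)·m(3) + f(2)·m(2) = 7/8 + 1/2·13/8 + 3/8·9/8 = 135/64
m(5) = F(5) + f(1)·m(4) + f(2)·m(3) = 1 + 1/2·135/64 + 3/8·13/8 = 341/128
E[N_5] = m(5) = 341/128


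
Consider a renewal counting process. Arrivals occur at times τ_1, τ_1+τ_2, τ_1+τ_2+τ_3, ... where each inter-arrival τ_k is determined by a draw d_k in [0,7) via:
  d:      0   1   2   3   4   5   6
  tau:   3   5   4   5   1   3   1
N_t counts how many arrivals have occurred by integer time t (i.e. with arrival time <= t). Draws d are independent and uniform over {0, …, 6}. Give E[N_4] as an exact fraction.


Inter-arrival values over d=0..6: [3, 5, 4, 5, 1, 3, 1]
Each d has probability 1/7, so the pmf of τ is: f(1) = 2/7, f(3) = 2/7, f(4) = 1/7, f(5) = 2/7
Renewal equation for m(n) = E[N_n]: condition on τ_1 = k (if k <= n, one arrival plus a fresh copy on the remaining n−k steps): m(n) = F(n) + Σ_{k<=n} f(k)·m(n−k), where F(n) = P(τ <= n) and m(0) = 0
m(1) = F(1) = 2/7
m(2) = F(2) + f(1)·m(1) = 2/7 + 2/7·2/7 = 18/49
m(3) = F(3) + f(1)·m(2) = 4/7 + 2/7·18/49 = 232/343
m(4) = F(4) + f(1)·m(3) + f(3)·m(1) = 5/7 + 2/7·232/343 + 2/7·2/7 = 2375/2401
E[N_4] = m(4) = 2375/2401

2375/2401


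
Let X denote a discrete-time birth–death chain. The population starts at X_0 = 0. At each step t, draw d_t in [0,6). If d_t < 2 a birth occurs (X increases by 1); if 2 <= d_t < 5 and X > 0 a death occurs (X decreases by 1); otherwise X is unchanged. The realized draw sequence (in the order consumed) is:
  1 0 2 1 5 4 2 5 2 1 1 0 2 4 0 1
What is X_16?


3

t=0: X=0, d=1 → birth, X_1=1
t=1: X=1, d=0 → birth, X_2=2
t=2: X=2, d=2 → death, X_3=1
t=3: X=1, d=1 → birth, X_4=2
t=4: X=2, d=5 → hold, X_5=2
t=5: X=2, d=4 → death, X_6=1
t=6: X=1, d=2 → death, X_7=0
t=7: X=0, d=5 → hold, X_8=0
t=8: X=0, d=2 → hold, X_9=0
t=9: X=0, d=1 → birth, X_10=1
t=10: X=1, d=1 → birth, X_11=2
t=11: X=2, d=0 → birth, X_12=3
t=12: X=3, d=2 → death, X_13=2
t=13: X=2, d=4 → death, X_14=1
t=14: X=1, d=0 → birth, X_15=2
t=15: X=2, d=1 → birth, X_16=3


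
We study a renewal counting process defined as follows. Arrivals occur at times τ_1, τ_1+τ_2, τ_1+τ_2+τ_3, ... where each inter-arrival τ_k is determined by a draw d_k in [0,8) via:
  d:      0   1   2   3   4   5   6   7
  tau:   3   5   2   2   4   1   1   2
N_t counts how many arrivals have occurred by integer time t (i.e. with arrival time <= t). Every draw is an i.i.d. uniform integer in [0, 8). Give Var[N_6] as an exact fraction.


Inter-arrival values over d=0..7: [3, 5, 2, 2, 4, 1, 1, 2]
Each d has probability 1/8, so the pmf of τ is: f(1) = 1/4, f(2) = 3/8, f(3) = 1/8, f(4) = 1/8, f(5) = 1/8
Let p_n(j) = P(N_n = j), with p_0 = [1]. Condition on τ_1: p_n(0) = P(τ > n), and for j >= 1, p_n(j) = Σ_{k<=n} f(k)·p_{n−k}(j−1)
p_1 = [3/4, 1/4]  (j = 0..1)
p_2 = [3/8, 9/16, 1/16]  (j = 0..2)
p_3 = [1/4, 1/2, 15/64, 1/64]  (j = 0..3)
p_4 = [1/8, 27/64, 47/128, 21/256, 1/256]  (j = 0..4)
p_5 = [0, 25/64, 101/256, 3/16, 27/1024, 1/1024]  (j = 0..5)
p_6 = [0, 7/32, 215/512, 35/128, 163/2048, 33/4096, 1/4096]  (j = 0..6)
E[N_6] = Σ j·p_6(j) = 9171/4096;  E[N_6²] = Σ j²·p_6(j) = 23933/4096
Var[N_6] = 23933/4096 − (9171/4096)² = 13922327/16777216

13922327/16777216


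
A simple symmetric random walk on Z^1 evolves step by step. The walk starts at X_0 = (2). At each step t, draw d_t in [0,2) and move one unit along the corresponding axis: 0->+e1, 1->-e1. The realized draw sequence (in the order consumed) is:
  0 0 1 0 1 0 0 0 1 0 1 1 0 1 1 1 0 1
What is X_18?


(2)

t=0: X=(2), d=0 → +e1, X_1=(3)
t=1: X=(3), d=0 → +e1, X_2=(4)
t=2: X=(4), d=1 → -e1, X_3=(3)
t=3: X=(3), d=0 → +e1, X_4=(4)
t=4: X=(4), d=1 → -e1, X_5=(3)
t=5: X=(3), d=0 → +e1, X_6=(4)
t=6: X=(4), d=0 → +e1, X_7=(5)
t=7: X=(5), d=0 → +e1, X_8=(6)
t=8: X=(6), d=1 → -e1, X_9=(5)
t=9: X=(5), d=0 → +e1, X_10=(6)
t=10: X=(6), d=1 → -e1, X_11=(5)
t=11: X=(5), d=1 → -e1, X_12=(4)
t=12: X=(4), d=0 → +e1, X_13=(5)
t=13: X=(5), d=1 → -e1, X_14=(4)
t=14: X=(4), d=1 → -e1, X_15=(3)
t=15: X=(3), d=1 → -e1, X_16=(2)
t=16: X=(2), d=0 → +e1, X_17=(3)
t=17: X=(3), d=1 → -e1, X_18=(2)


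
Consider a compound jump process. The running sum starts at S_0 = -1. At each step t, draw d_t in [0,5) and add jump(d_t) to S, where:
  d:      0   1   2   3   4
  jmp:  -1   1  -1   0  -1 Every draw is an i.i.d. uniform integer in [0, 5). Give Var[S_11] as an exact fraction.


176/25

Outcome values over d=0..4: [-1, 1, -1, 0, -1]
Σy = -2, Σy² = 4, M = 5
μ = -2/5 = -2/5,  σ² = 4/5 − (-2/5)² = 16/25
Independent increments: Var[S_11] = 11·σ² = 11·(16/25) = 176/25


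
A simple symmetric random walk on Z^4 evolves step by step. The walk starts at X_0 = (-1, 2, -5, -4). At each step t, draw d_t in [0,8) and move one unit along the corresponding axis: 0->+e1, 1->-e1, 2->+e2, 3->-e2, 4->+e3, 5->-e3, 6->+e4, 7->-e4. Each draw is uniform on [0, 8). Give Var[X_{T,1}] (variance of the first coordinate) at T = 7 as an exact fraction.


Outcome values over d=0..7: [1, -1, 0, 0, 0, 0, 0, 0]
Σy = 0, Σy² = 2, M = 8
μ = 0/8 = 0,  σ² = 2/8 − (0)² = 1/4
Independent increments: Var[X_7] = 7·σ² = 7·(1/4) = 7/4

7/4


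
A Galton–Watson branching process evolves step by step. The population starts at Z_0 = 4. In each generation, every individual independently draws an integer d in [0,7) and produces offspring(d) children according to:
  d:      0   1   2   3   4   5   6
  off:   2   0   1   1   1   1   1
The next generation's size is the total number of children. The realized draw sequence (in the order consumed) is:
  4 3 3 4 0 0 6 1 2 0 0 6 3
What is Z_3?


7

gen 0: Z_0=4, draws=[4, 3, 3, 4], offspring=[1, 1, 1, 1], Z_1=4
gen 1: Z_1=4, draws=[0, 0, 6, 1], offspring=[2, 2, 1, 0], Z_2=5
gen 2: Z_2=5, draws=[2, 0, 0, 6, 3], offspring=[1, 2, 2, 1, 1], Z_3=7


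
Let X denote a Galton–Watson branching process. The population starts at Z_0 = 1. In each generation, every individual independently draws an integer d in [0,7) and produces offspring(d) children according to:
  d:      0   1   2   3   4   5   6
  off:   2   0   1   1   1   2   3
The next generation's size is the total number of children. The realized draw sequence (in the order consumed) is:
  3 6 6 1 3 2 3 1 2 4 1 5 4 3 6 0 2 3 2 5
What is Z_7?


7

gen 0: Z_0=1, draws=[3], offspring=[1], Z_1=1
gen 1: Z_1=1, draws=[6], offspring=[3], Z_2=3
gen 2: Z_2=3, draws=[6, 1, 3], offspring=[3, 0, 1], Z_3=4
gen 3: Z_3=4, draws=[2, 3, 1, 2], offspring=[1, 1, 0, 1], Z_4=3
gen 4: Z_4=3, draws=[4, 1, 5], offspring=[1, 0, 2], Z_5=3
gen 5: Z_5=3, draws=[4, 3, 6], offspring=[1, 1, 3], Z_6=5
gen 6: Z_6=5, draws=[0, 2, 3, 2, 5], offspring=[2, 1, 1, 1, 2], Z_7=7


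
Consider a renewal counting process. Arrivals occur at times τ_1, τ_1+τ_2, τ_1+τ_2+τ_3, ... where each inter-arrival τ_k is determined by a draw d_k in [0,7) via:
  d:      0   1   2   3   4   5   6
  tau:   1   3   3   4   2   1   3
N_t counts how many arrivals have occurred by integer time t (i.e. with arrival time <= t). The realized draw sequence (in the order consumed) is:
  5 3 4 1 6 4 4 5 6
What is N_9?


draw d_1=5: τ_1=1, arrival time A_1=1
draw d_2=3: τ_2=4, arrival time A_2=5
draw d_3=4: τ_3=2, arrival time A_3=7
draw d_4=1: τ_4=3, arrival time A_4=10
draw d_5=6: τ_5=3, arrival time A_5=13
draw d_6=4: τ_6=2, arrival time A_6=15
draw d_7=4: τ_7=2, arrival time A_7=17
draw d_8=5: τ_8=1, arrival time A_8=18
draw d_9=6: τ_9=3, arrival time A_9=21
N_t over t=0..9: 0:0 1:1 2:1 3:1 4:1 5:2 6:2 7:3 8:3 9:3

3


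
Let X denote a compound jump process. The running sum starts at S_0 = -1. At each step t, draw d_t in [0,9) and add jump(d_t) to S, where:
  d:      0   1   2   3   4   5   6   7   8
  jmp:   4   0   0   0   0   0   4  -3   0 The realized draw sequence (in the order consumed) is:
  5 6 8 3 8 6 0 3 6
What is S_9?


15

t=0: S=-1, d=5, jump=0, S_1=-1
t=1: S=-1, d=6, jump=4, S_2=3
t=2: S=3, d=8, jump=0, S_3=3
t=3: S=3, d=3, jump=0, S_4=3
t=4: S=3, d=8, jump=0, S_5=3
t=5: S=3, d=6, jump=4, S_6=7
t=6: S=7, d=0, jump=4, S_7=11
t=7: S=11, d=3, jump=0, S_8=11
t=8: S=11, d=6, jump=4, S_9=15


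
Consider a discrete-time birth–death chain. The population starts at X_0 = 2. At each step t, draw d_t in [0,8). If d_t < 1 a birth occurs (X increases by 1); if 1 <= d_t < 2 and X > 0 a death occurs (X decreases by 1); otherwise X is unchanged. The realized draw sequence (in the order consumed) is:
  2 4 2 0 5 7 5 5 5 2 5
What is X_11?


t=0: X=2, d=2 → hold, X_1=2
t=1: X=2, d=4 → hold, X_2=2
t=2: X=2, d=2 → hold, X_3=2
t=3: X=2, d=0 → birth, X_4=3
t=4: X=3, d=5 → hold, X_5=3
t=5: X=3, d=7 → hold, X_6=3
t=6: X=3, d=5 → hold, X_7=3
t=7: X=3, d=5 → hold, X_8=3
t=8: X=3, d=5 → hold, X_9=3
t=9: X=3, d=2 → hold, X_10=3
t=10: X=3, d=5 → hold, X_11=3

3


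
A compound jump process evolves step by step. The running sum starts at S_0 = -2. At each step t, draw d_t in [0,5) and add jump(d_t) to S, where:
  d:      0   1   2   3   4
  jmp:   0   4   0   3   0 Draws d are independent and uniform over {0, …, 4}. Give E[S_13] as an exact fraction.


81/5

Outcome values over d=0..4: [0, 4, 0, 3, 0]
Σy = 7, Σy² = 25, M = 5
μ = 7/5 = 7/5,  σ² = 25/5 − (7/5)² = 76/25
E[S_13] = -2 + 13·(7/5) = 81/5


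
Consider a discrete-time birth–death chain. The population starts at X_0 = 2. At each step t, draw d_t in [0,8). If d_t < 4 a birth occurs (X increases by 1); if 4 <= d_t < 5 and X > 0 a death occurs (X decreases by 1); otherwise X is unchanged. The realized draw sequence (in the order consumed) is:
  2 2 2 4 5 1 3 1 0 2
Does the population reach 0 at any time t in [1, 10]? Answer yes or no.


no

t=0: X=2, d=2 → birth, X_1=3
t=1: X=3, d=2 → birth, X_2=4
t=2: X=4, d=2 → birth, X_3=5
t=3: X=5, d=4 → death, X_4=4
t=4: X=4, d=5 → hold, X_5=4
t=5: X=4, d=1 → birth, X_6=5
t=6: X=5, d=3 → birth, X_7=6
t=7: X=6, d=1 → birth, X_8=7
t=8: X=7, d=0 → birth, X_9=8
t=9: X=8, d=2 → birth, X_10=9


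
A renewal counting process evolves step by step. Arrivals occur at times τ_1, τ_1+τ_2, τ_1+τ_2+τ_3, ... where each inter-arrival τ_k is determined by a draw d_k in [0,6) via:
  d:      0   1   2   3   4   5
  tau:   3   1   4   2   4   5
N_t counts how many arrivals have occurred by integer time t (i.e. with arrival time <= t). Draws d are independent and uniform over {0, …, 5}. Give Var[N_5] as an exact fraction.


20876015/60466176

Inter-arrival values over d=0..5: [3, 1, 4, 2, 4, 5]
Each d has probability 1/6, so the pmf of τ is: f(1) = 1/6, f(2) = 1/6, f(3) = 1/6, f(4) = 1/3, f(5) = 1/6
Let p_n(j) = P(N_n = j), with p_0 = [1]. Condition on τ_1: p_n(0) = P(τ > n), and for j >= 1, p_n(j) = Σ_{k<=n} f(k)·p_{n−k}(j−1)
p_1 = [5/6, 1/6]  (j = 0..1)
p_2 = [2/3, 11/36, 1/36]  (j = 0..2)
p_3 = [1/2, 5/12, 17/216, 1/216]  (j = 0..3)
p_4 = [1/6, 2/3, 4/27, 23/1296, 1/1296]  (j = 0..4)
p_5 = [0, 2/3, 31/108, 55/1296, 29/7776, 1/7776]  (j = 0..5)
E[N_5] = Σ j·p_5(j) = 10759/7776;  E[N_5²] = Σ j²·p_5(j) = 5857/2592
Var[N_5] = 5857/2592 − (10759/7776)² = 20876015/60466176


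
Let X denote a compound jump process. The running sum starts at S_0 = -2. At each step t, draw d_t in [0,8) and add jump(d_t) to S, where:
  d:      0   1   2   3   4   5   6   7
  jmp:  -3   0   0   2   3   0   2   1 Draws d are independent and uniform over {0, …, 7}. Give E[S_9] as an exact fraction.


29/8

Outcome values over d=0..7: [-3, 0, 0, 2, 3, 0, 2, 1]
Σy = 5, Σy² = 27, M = 8
μ = 5/8 = 5/8,  σ² = 27/8 − (5/8)² = 191/64
E[S_9] = -2 + 9·(5/8) = 29/8


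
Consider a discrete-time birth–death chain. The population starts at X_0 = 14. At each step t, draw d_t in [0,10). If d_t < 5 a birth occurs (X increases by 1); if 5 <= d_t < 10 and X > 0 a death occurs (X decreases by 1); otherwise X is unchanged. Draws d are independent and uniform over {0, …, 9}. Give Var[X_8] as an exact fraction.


X can drop by at most 1 per step and X_0 = 14 > T = 8, so X_t >= 14 − t >= 6 > 0 for every t <= 8: the floor at 0 (the 'and X > 0' condition) never binds. Hence X_8 = X_0 + Σ_{t<8} Y_t with i.i.d. increments Y_t = y(d_t) ∈ {+1, −1, 0}.
Outcome values over d=0..9: [1, 1, 1, 1, 1, -1, -1, -1, -1, -1]
Σy = 0, Σy² = 10, M = 10
μ = 0/10 = 0,  σ² = 10/10 − (0)² = 1
Independent increments: Var[X_8] = 8·σ² = 8·(1) = 8

8


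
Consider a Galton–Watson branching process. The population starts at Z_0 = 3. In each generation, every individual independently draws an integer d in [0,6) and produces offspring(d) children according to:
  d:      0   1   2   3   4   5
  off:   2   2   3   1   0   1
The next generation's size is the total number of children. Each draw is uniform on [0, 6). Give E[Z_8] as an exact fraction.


Outcome values over d=0..5: [2, 2, 3, 1, 0, 1]
Σy = 9, Σy² = 19, M = 6
μ = 9/6 = 3/2,  σ² = 19/6 − (3/2)² = 11/12
E[Z_0] = 3
E[Z_1] = 3/2·E[Z_0] = 9/2
E[Z_2] = 3/2·E[Z_1] = 27/4
E[Z_3] = 3/2·E[Z_2] = 81/8
E[Z_4] = 3/2·E[Z_3] = 243/16
E[Z_5] = 3/2·E[Z_4] = 729/32
E[Z_6] = 3/2·E[Z_5] = 2187/64
E[Z_7] = 3/2·E[Z_6] = 6561/128
E[Z_8] = 3/2·E[Z_7] = 19683/256

19683/256


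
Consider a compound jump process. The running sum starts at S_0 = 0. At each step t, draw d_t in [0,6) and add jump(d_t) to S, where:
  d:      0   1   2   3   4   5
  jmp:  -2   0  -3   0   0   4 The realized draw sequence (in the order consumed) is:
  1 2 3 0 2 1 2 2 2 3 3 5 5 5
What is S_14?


t=0: S=0, d=1, jump=0, S_1=0
t=1: S=0, d=2, jump=-3, S_2=-3
t=2: S=-3, d=3, jump=0, S_3=-3
t=3: S=-3, d=0, jump=-2, S_4=-5
t=4: S=-5, d=2, jump=-3, S_5=-8
t=5: S=-8, d=1, jump=0, S_6=-8
t=6: S=-8, d=2, jump=-3, S_7=-11
t=7: S=-11, d=2, jump=-3, S_8=-14
t=8: S=-14, d=2, jump=-3, S_9=-17
t=9: S=-17, d=3, jump=0, S_10=-17
t=10: S=-17, d=3, jump=0, S_11=-17
t=11: S=-17, d=5, jump=4, S_12=-13
t=12: S=-13, d=5, jump=4, S_13=-9
t=13: S=-9, d=5, jump=4, S_14=-5

-5


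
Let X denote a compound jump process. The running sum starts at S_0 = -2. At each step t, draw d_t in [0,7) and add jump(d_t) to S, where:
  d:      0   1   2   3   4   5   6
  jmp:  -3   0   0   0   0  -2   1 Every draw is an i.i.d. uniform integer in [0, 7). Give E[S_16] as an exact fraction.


Outcome values over d=0..6: [-3, 0, 0, 0, 0, -2, 1]
Σy = -4, Σy² = 14, M = 7
μ = -4/7 = -4/7,  σ² = 14/7 − (-4/7)² = 82/49
E[S_16] = -2 + 16·(-4/7) = -78/7

-78/7


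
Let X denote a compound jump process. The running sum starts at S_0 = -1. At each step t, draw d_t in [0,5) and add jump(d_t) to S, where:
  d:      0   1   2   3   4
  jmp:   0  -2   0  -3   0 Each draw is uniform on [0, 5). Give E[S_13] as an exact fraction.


Outcome values over d=0..4: [0, -2, 0, -3, 0]
Σy = -5, Σy² = 13, M = 5
μ = -5/5 = -1,  σ² = 13/5 − (-1)² = 8/5
E[S_13] = -1 + 13·(-1) = -14

-14


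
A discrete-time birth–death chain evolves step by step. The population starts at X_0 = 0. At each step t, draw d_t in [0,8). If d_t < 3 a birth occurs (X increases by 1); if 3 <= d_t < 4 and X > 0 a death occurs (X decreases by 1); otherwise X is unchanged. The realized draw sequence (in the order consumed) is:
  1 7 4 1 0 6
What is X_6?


t=0: X=0, d=1 → birth, X_1=1
t=1: X=1, d=7 → hold, X_2=1
t=2: X=1, d=4 → hold, X_3=1
t=3: X=1, d=1 → birth, X_4=2
t=4: X=2, d=0 → birth, X_5=3
t=5: X=3, d=6 → hold, X_6=3

3


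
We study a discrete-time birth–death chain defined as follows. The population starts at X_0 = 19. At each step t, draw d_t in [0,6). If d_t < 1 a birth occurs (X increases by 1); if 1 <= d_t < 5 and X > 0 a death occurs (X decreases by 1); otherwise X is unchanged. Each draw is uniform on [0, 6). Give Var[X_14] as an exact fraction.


X can drop by at most 1 per step and X_0 = 19 > T = 14, so X_t >= 19 − t >= 5 > 0 for every t <= 14: the floor at 0 (the 'and X > 0' condition) never binds. Hence X_14 = X_0 + Σ_{t<14} Y_t with i.i.d. increments Y_t = y(d_t) ∈ {+1, −1, 0}.
Outcome values over d=0..5: [1, -1, -1, -1, -1, 0]
Σy = -3, Σy² = 5, M = 6
μ = -3/6 = -1/2,  σ² = 5/6 − (-1/2)² = 7/12
Independent increments: Var[X_14] = 14·σ² = 14·(7/12) = 49/6

49/6


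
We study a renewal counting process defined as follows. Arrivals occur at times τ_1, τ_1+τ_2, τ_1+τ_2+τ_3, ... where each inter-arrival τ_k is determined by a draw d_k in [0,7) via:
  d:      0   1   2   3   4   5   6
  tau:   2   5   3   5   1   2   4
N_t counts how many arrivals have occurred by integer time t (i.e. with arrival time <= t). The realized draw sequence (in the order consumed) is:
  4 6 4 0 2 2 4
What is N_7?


3

draw d_1=4: τ_1=1, arrival time A_1=1
draw d_2=6: τ_2=4, arrival time A_2=5
draw d_3=4: τ_3=1, arrival time A_3=6
draw d_4=0: τ_4=2, arrival time A_4=8
draw d_5=2: τ_5=3, arrival time A_5=11
draw d_6=2: τ_6=3, arrival time A_6=14
draw d_7=4: τ_7=1, arrival time A_7=15
N_t over t=0..7: 0:0 1:1 2:1 3:1 4:1 5:2 6:3 7:3


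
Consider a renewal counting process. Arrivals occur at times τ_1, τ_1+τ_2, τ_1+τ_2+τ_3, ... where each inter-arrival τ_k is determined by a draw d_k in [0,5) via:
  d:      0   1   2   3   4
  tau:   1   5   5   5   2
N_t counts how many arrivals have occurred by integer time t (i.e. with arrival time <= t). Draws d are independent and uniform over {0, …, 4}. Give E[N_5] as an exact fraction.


Inter-arrival values over d=0..4: [1, 5, 5, 5, 2]
Each d has probability 1/5, so the pmf of τ is: f(1) = 1/5, f(2) = 1/5, f(5) = 3/5
Renewal equation for m(n) = E[N_n]: condition on τ_1 = k (if k <= n, one arrival plus a fresh copy on the remaining n−k steps): m(n) = F(n) + Σ_{k<=n} f(k)·m(n−k), where F(n) = P(τ <= n) and m(0) = 0
m(1) = F(1) = 1/5
m(2) = F(2) + f(1)·m(1) = 2/5 + 1/5·1/5 = 11/25
m(3) = F(3) + f(1)·m(2) + f(2)·m(1) = 2/5 + 1/5·11/25 + 1/5·1/5 = 66/125
m(4) = F(4) + f(1)·m(3) + f(2)·m(2) = 2/5 + 1/5·66/125 + 1/5·11/25 = 371/625
m(5) = F(5) + f(1)·m(4) + f(2)·m(3) = 1 + 1/5·371/625 + 1/5·66/125 = 3826/3125
E[N_5] = m(5) = 3826/3125

3826/3125


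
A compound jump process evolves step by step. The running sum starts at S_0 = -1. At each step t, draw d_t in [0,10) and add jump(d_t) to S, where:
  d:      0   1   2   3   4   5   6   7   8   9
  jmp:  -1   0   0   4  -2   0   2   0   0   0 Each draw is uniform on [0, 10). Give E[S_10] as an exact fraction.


2

Outcome values over d=0..9: [-1, 0, 0, 4, -2, 0, 2, 0, 0, 0]
Σy = 3, Σy² = 25, M = 10
μ = 3/10 = 3/10,  σ² = 25/10 − (3/10)² = 241/100
E[S_10] = -1 + 10·(3/10) = 2


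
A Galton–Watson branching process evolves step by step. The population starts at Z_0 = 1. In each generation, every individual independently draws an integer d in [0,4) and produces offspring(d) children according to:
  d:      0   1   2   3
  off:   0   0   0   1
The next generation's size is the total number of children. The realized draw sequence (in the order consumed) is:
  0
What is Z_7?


gen 0: Z_0=1, draws=[0], offspring=[0], Z_1=0
gen 1: Z_1=0, draws=[], offspring=[], Z_2=0
gen 2: Z_2=0, draws=[], offspring=[], Z_3=0
gen 3: Z_3=0, draws=[], offspring=[], Z_4=0
gen 4: Z_4=0, draws=[], offspring=[], Z_5=0
gen 5: Z_5=0, draws=[], offspring=[], Z_6=0
gen 6: Z_6=0, draws=[], offspring=[], Z_7=0

0


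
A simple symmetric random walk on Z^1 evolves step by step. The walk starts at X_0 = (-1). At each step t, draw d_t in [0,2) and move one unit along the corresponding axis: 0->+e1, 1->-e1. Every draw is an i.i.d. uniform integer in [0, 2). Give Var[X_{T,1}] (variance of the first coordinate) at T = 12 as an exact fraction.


12

Outcome values over d=0..1: [1, -1]
Σy = 0, Σy² = 2, M = 2
μ = 0/2 = 0,  σ² = 2/2 − (0)² = 1
Independent increments: Var[X_12] = 12·σ² = 12·(1) = 12


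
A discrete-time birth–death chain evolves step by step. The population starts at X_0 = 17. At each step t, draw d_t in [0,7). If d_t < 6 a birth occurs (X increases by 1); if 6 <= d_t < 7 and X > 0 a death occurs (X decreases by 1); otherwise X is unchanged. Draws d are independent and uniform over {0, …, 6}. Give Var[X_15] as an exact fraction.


X can drop by at most 1 per step and X_0 = 17 > T = 15, so X_t >= 17 − t >= 2 > 0 for every t <= 15: the floor at 0 (the 'and X > 0' condition) never binds. Hence X_15 = X_0 + Σ_{t<15} Y_t with i.i.d. increments Y_t = y(d_t) ∈ {+1, −1, 0}.
Outcome values over d=0..6: [1, 1, 1, 1, 1, 1, -1]
Σy = 5, Σy² = 7, M = 7
μ = 5/7 = 5/7,  σ² = 7/7 − (5/7)² = 24/49
Independent increments: Var[X_15] = 15·σ² = 15·(24/49) = 360/49

360/49


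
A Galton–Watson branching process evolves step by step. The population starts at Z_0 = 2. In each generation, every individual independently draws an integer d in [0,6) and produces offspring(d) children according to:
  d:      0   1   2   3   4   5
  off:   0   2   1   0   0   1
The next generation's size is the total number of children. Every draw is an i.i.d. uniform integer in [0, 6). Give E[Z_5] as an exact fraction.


64/243

Outcome values over d=0..5: [0, 2, 1, 0, 0, 1]
Σy = 4, Σy² = 6, M = 6
μ = 4/6 = 2/3,  σ² = 6/6 − (2/3)² = 5/9
E[Z_0] = 2
E[Z_1] = 2/3·E[Z_0] = 4/3
E[Z_2] = 2/3·E[Z_1] = 8/9
E[Z_3] = 2/3·E[Z_2] = 16/27
E[Z_4] = 2/3·E[Z_3] = 32/81
E[Z_5] = 2/3·E[Z_4] = 64/243


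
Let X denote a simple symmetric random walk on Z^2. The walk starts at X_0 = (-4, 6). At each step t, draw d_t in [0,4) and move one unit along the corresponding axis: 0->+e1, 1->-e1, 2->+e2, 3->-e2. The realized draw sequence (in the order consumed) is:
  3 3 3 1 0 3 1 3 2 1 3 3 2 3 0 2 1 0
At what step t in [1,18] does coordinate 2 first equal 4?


t=0: X=(-4, 6), d=3 → -e2, X_1=(-4, 5)
t=1: X=(-4, 5), d=3 → -e2, X_2=(-4, 4)
t=2: X=(-4, 4), d=3 → -e2, X_3=(-4, 3)
t=3: X=(-4, 3), d=1 → -e1, X_4=(-5, 3)
t=4: X=(-5, 3), d=0 → +e1, X_5=(-4, 3)
t=5: X=(-4, 3), d=3 → -e2, X_6=(-4, 2)
t=6: X=(-4, 2), d=1 → -e1, X_7=(-5, 2)
t=7: X=(-5, 2), d=3 → -e2, X_8=(-5, 1)
t=8: X=(-5, 1), d=2 → +e2, X_9=(-5, 2)
t=9: X=(-5, 2), d=1 → -e1, X_10=(-6, 2)
t=10: X=(-6, 2), d=3 → -e2, X_11=(-6, 1)
t=11: X=(-6, 1), d=3 → -e2, X_12=(-6, 0)
t=12: X=(-6, 0), d=2 → +e2, X_13=(-6, 1)
t=13: X=(-6, 1), d=3 → -e2, X_14=(-6, 0)
t=14: X=(-6, 0), d=0 → +e1, X_15=(-5, 0)
t=15: X=(-5, 0), d=2 → +e2, X_16=(-5, 1)
t=16: X=(-5, 1), d=1 → -e1, X_17=(-6, 1)
t=17: X=(-6, 1), d=0 → +e1, X_18=(-5, 1)

2


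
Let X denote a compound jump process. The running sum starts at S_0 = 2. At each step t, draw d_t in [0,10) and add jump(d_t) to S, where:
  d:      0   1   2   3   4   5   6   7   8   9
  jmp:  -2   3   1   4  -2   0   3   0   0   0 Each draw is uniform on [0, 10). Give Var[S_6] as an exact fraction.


Outcome values over d=0..9: [-2, 3, 1, 4, -2, 0, 3, 0, 0, 0]
Σy = 7, Σy² = 43, M = 10
μ = 7/10 = 7/10,  σ² = 43/10 − (7/10)² = 381/100
Independent increments: Var[S_6] = 6·σ² = 6·(381/100) = 1143/50

1143/50


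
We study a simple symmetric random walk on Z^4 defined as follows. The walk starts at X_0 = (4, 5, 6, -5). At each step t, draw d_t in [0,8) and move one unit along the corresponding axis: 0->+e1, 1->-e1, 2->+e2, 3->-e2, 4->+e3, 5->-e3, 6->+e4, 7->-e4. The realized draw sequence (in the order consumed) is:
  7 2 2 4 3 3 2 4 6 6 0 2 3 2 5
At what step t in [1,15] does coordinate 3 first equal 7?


t=0: X=(4, 5, 6, -5), d=7 → -e4, X_1=(4, 5, 6, -6)
t=1: X=(4, 5, 6, -6), d=2 → +e2, X_2=(4, 6, 6, -6)
t=2: X=(4, 6, 6, -6), d=2 → +e2, X_3=(4, 7, 6, -6)
t=3: X=(4, 7, 6, -6), d=4 → +e3, X_4=(4, 7, 7, -6)
t=4: X=(4, 7, 7, -6), d=3 → -e2, X_5=(4, 6, 7, -6)
t=5: X=(4, 6, 7, -6), d=3 → -e2, X_6=(4, 5, 7, -6)
t=6: X=(4, 5, 7, -6), d=2 → +e2, X_7=(4, 6, 7, -6)
t=7: X=(4, 6, 7, -6), d=4 → +e3, X_8=(4, 6, 8, -6)
t=8: X=(4, 6, 8, -6), d=6 → +e4, X_9=(4, 6, 8, -5)
t=9: X=(4, 6, 8, -5), d=6 → +e4, X_10=(4, 6, 8, -4)
t=10: X=(4, 6, 8, -4), d=0 → +e1, X_11=(5, 6, 8, -4)
t=11: X=(5, 6, 8, -4), d=2 → +e2, X_12=(5, 7, 8, -4)
t=12: X=(5, 7, 8, -4), d=3 → -e2, X_13=(5, 6, 8, -4)
t=13: X=(5, 6, 8, -4), d=2 → +e2, X_14=(5, 7, 8, -4)
t=14: X=(5, 7, 8, -4), d=5 → -e3, X_15=(5, 7, 7, -4)

4


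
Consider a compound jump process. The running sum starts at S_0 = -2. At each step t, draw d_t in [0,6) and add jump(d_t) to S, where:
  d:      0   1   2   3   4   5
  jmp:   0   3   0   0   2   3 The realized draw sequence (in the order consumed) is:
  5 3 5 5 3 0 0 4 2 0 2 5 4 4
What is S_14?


16

t=0: S=-2, d=5, jump=3, S_1=1
t=1: S=1, d=3, jump=0, S_2=1
t=2: S=1, d=5, jump=3, S_3=4
t=3: S=4, d=5, jump=3, S_4=7
t=4: S=7, d=3, jump=0, S_5=7
t=5: S=7, d=0, jump=0, S_6=7
t=6: S=7, d=0, jump=0, S_7=7
t=7: S=7, d=4, jump=2, S_8=9
t=8: S=9, d=2, jump=0, S_9=9
t=9: S=9, d=0, jump=0, S_10=9
t=10: S=9, d=2, jump=0, S_11=9
t=11: S=9, d=5, jump=3, S_12=12
t=12: S=12, d=4, jump=2, S_13=14
t=13: S=14, d=4, jump=2, S_14=16


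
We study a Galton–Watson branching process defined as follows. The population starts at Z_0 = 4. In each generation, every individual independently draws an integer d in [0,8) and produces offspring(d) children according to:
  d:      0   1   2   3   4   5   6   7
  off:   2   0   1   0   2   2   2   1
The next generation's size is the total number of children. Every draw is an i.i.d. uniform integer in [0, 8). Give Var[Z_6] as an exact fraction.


396309375/4194304

Outcome values over d=0..7: [2, 0, 1, 0, 2, 2, 2, 1]
Σy = 10, Σy² = 18, M = 8
μ = 10/8 = 5/4,  σ² = 18/8 − (5/4)² = 11/16
V_0 = 0, E_0 = 4
V_1 = 11/16·E_0 + (5/4)²·V_0 = 11/4;  E_1 = 5
V_2 = 11/16·E_1 + (5/4)²·V_1 = 495/64;  E_2 = 25/4
V_3 = 11/16·E_2 + (5/4)²·V_2 = 16775/1024;  E_3 = 125/16
V_4 = 11/16·E_3 + (5/4)²·V_3 = 507375/16384;  E_4 = 625/64
V_5 = 11/16·E_4 + (5/4)²·V_4 = 14444375/262144;  E_5 = 3125/256
V_6 = 11/16·E_5 + (5/4)²·V_5 = 396309375/4194304;  E_6 = 15625/1024


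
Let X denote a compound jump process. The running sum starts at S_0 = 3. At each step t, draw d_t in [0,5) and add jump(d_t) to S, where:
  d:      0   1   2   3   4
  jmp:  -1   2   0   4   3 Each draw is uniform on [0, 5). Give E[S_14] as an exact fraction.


Outcome values over d=0..4: [-1, 2, 0, 4, 3]
Σy = 8, Σy² = 30, M = 5
μ = 8/5 = 8/5,  σ² = 30/5 − (8/5)² = 86/25
E[S_14] = 3 + 14·(8/5) = 127/5

127/5


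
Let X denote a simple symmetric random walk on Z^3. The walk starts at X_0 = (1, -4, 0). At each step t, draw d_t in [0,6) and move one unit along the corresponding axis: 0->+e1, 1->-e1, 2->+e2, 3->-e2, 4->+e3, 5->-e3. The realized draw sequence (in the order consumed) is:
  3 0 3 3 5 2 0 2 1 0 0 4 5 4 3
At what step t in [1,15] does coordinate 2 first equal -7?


t=0: X=(1, -4, 0), d=3 → -e2, X_1=(1, -5, 0)
t=1: X=(1, -5, 0), d=0 → +e1, X_2=(2, -5, 0)
t=2: X=(2, -5, 0), d=3 → -e2, X_3=(2, -6, 0)
t=3: X=(2, -6, 0), d=3 → -e2, X_4=(2, -7, 0)
t=4: X=(2, -7, 0), d=5 → -e3, X_5=(2, -7, -1)
t=5: X=(2, -7, -1), d=2 → +e2, X_6=(2, -6, -1)
t=6: X=(2, -6, -1), d=0 → +e1, X_7=(3, -6, -1)
t=7: X=(3, -6, -1), d=2 → +e2, X_8=(3, -5, -1)
t=8: X=(3, -5, -1), d=1 → -e1, X_9=(2, -5, -1)
t=9: X=(2, -5, -1), d=0 → +e1, X_10=(3, -5, -1)
t=10: X=(3, -5, -1), d=0 → +e1, X_11=(4, -5, -1)
t=11: X=(4, -5, -1), d=4 → +e3, X_12=(4, -5, 0)
t=12: X=(4, -5, 0), d=5 → -e3, X_13=(4, -5, -1)
t=13: X=(4, -5, -1), d=4 → +e3, X_14=(4, -5, 0)
t=14: X=(4, -5, 0), d=3 → -e2, X_15=(4, -6, 0)

4


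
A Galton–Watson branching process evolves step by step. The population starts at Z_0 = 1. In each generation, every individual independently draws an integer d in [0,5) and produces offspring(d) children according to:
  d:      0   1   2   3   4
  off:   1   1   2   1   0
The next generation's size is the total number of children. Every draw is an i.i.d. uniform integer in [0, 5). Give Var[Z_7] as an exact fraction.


Outcome values over d=0..4: [1, 1, 2, 1, 0]
Σy = 5, Σy² = 7, M = 5
μ = 5/5 = 1,  σ² = 7/5 − (1)² = 2/5
V_0 = 0, E_0 = 1
V_1 = 2/5·E_0 + (1)²·V_0 = 2/5;  E_1 = 1
V_2 = 2/5·E_1 + (1)²·V_1 = 4/5;  E_2 = 1
V_3 = 2/5·E_2 + (1)²·V_2 = 6/5;  E_3 = 1
V_4 = 2/5·E_3 + (1)²·V_3 = 8/5;  E_4 = 1
V_5 = 2/5·E_4 + (1)²·V_4 = 2;  E_5 = 1
V_6 = 2/5·E_5 + (1)²·V_5 = 12/5;  E_6 = 1
V_7 = 2/5·E_6 + (1)²·V_6 = 14/5;  E_7 = 1

14/5


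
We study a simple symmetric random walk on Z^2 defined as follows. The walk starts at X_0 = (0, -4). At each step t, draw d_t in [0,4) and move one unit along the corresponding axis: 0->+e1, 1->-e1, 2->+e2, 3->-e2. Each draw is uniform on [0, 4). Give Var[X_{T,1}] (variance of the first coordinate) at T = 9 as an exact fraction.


Outcome values over d=0..3: [1, -1, 0, 0]
Σy = 0, Σy² = 2, M = 4
μ = 0/4 = 0,  σ² = 2/4 − (0)² = 1/2
Independent increments: Var[X_9] = 9·σ² = 9·(1/2) = 9/2

9/2


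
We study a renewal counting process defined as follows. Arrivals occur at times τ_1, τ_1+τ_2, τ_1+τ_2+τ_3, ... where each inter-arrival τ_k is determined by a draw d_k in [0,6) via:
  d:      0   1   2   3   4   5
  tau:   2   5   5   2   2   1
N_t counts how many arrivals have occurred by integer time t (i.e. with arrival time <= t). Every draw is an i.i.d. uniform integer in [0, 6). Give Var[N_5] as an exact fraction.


Inter-arrival values over d=0..5: [2, 5, 5, 2, 2, 1]
Each d has probability 1/6, so the pmf of τ is: f(1) = 1/6, f(2) = 1/2, f(5) = 1/3
Let p_n(j) = P(N_n = j), with p_0 = [1]. Condition on τ_1: p_n(0) = P(τ > n), and for j >= 1, p_n(j) = Σ_{k<=n} f(k)·p_{n−k}(j−1)
p_1 = [5/6, 1/6]  (j = 0..1)
p_2 = [1/3, 23/36, 1/36]  (j = 0..2)
p_3 = [1/3, 17/36, 41/216, 1/216]  (j = 0..3)
p_4 = [1/3, 2/9, 43/108, 59/1296, 1/1296]  (j = 0..4)
p_5 = [0, 5/9, 59/216, 209/1296, 77/7776, 1/7776]  (j = 0..5)
E[N_5] = Σ j·p_5(j) = 12643/7776;  E[N_5²] = Σ j²·p_5(j) = 8453/2592
Var[N_5] = 8453/2592 − (12643/7776)² = 37346135/60466176

37346135/60466176


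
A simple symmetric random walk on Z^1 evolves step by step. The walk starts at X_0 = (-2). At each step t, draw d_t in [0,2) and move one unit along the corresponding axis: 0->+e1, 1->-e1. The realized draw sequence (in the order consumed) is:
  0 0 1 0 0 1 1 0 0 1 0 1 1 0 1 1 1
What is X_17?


t=0: X=(-2), d=0 → +e1, X_1=(-1)
t=1: X=(-1), d=0 → +e1, X_2=(0)
t=2: X=(0), d=1 → -e1, X_3=(-1)
t=3: X=(-1), d=0 → +e1, X_4=(0)
t=4: X=(0), d=0 → +e1, X_5=(1)
t=5: X=(1), d=1 → -e1, X_6=(0)
t=6: X=(0), d=1 → -e1, X_7=(-1)
t=7: X=(-1), d=0 → +e1, X_8=(0)
t=8: X=(0), d=0 → +e1, X_9=(1)
t=9: X=(1), d=1 → -e1, X_10=(0)
t=10: X=(0), d=0 → +e1, X_11=(1)
t=11: X=(1), d=1 → -e1, X_12=(0)
t=12: X=(0), d=1 → -e1, X_13=(-1)
t=13: X=(-1), d=0 → +e1, X_14=(0)
t=14: X=(0), d=1 → -e1, X_15=(-1)
t=15: X=(-1), d=1 → -e1, X_16=(-2)
t=16: X=(-2), d=1 → -e1, X_17=(-3)

(-3)


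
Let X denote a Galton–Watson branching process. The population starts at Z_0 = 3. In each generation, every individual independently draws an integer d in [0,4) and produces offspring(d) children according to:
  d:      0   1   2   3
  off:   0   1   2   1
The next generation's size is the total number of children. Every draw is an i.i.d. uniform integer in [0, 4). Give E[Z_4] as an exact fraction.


Outcome values over d=0..3: [0, 1, 2, 1]
Σy = 4, Σy² = 6, M = 4
μ = 4/4 = 1,  σ² = 6/4 − (1)² = 1/2
E[Z_0] = 3
E[Z_1] = 1·E[Z_0] = 3
E[Z_2] = 1·E[Z_1] = 3
E[Z_3] = 1·E[Z_2] = 3
E[Z_4] = 1·E[Z_3] = 3

3


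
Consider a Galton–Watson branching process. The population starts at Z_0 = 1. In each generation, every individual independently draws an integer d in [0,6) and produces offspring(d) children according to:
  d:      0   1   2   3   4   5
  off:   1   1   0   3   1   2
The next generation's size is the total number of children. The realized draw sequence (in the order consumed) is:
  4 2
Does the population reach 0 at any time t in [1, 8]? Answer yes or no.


gen 0: Z_0=1, draws=[4], offspring=[1], Z_1=1
gen 1: Z_1=1, draws=[2], offspring=[0], Z_2=0
gen 2: Z_2=0, draws=[], offspring=[], Z_3=0
gen 3: Z_3=0, draws=[], offspring=[], Z_4=0
gen 4: Z_4=0, draws=[], offspring=[], Z_5=0
gen 5: Z_5=0, draws=[], offspring=[], Z_6=0
gen 6: Z_6=0, draws=[], offspring=[], Z_7=0
gen 7: Z_7=0, draws=[], offspring=[], Z_8=0

yes


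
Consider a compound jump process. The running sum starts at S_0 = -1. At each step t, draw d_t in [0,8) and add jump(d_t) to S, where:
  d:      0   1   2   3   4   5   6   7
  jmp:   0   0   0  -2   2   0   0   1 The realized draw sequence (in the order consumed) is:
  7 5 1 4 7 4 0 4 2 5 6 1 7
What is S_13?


8

t=0: S=-1, d=7, jump=1, S_1=0
t=1: S=0, d=5, jump=0, S_2=0
t=2: S=0, d=1, jump=0, S_3=0
t=3: S=0, d=4, jump=2, S_4=2
t=4: S=2, d=7, jump=1, S_5=3
t=5: S=3, d=4, jump=2, S_6=5
t=6: S=5, d=0, jump=0, S_7=5
t=7: S=5, d=4, jump=2, S_8=7
t=8: S=7, d=2, jump=0, S_9=7
t=9: S=7, d=5, jump=0, S_10=7
t=10: S=7, d=6, jump=0, S_11=7
t=11: S=7, d=1, jump=0, S_12=7
t=12: S=7, d=7, jump=1, S_13=8


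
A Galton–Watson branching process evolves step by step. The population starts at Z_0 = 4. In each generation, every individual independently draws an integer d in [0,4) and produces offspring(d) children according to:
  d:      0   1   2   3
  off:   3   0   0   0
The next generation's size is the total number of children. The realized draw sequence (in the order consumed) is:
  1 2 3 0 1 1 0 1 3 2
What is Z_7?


gen 0: Z_0=4, draws=[1, 2, 3, 0], offspring=[0, 0, 0, 3], Z_1=3
gen 1: Z_1=3, draws=[1, 1, 0], offspring=[0, 0, 3], Z_2=3
gen 2: Z_2=3, draws=[1, 3, 2], offspring=[0, 0, 0], Z_3=0
gen 3: Z_3=0, draws=[], offspring=[], Z_4=0
gen 4: Z_4=0, draws=[], offspring=[], Z_5=0
gen 5: Z_5=0, draws=[], offspring=[], Z_6=0
gen 6: Z_6=0, draws=[], offspring=[], Z_7=0

0
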